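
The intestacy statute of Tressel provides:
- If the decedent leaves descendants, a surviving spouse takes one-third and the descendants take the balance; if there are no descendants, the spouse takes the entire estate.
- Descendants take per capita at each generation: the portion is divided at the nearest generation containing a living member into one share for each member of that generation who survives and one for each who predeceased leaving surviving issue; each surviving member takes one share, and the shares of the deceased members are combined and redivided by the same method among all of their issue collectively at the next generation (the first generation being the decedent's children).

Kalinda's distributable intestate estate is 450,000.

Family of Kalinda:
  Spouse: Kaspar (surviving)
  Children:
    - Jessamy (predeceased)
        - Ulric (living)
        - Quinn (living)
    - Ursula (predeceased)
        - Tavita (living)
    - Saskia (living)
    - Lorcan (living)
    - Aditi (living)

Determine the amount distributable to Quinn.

Kaspar takes one-third of 450,000 = 150,000. The remaining 300,000 passes to the descendants.
The descendants' portion (300,000) is divided at the children's generation into 5 shares of 60,000. Saskia, Lorcan, and Aditi each take 60,000. The 2 shares of the deceased (Jessamy and Ursula) are combined into a pool of 120,000.
That pool (120,000) is divided at the grandchildren's generation equally among Ulric, Quinn, and Tavita: 40,000 each.

Quinn receives 40,000.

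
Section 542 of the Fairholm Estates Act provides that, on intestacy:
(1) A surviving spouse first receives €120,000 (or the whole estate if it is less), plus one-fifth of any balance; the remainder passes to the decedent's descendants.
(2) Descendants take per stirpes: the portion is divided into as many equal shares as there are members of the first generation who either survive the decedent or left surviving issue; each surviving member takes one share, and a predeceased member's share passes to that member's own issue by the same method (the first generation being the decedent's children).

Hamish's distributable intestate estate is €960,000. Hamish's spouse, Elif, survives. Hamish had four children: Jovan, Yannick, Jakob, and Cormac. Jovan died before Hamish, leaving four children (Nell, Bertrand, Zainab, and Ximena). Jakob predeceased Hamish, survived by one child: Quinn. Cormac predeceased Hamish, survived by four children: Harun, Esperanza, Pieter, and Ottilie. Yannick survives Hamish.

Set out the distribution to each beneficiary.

Elif: €288,000; Nell: €42,000; Bertrand: €42,000; Zainab: €42,000; Ximena: €42,000; Yannick: €168,000; Quinn: €168,000; Harun: €42,000; Esperanza: €42,000; Pieter: €42,000; Ottilie: €42,000

Elif first takes €120,000, leaving a balance of €840,000. Elif then takes one-fifth of the balance (€168,000), for a total of €288,000. The remaining €672,000 passes to the descendants.
The descendants' portion (€672,000) is divided into 4 shares of €168,000: Yannick takes €168,000; Jovan's €168,000 share passes to Jovan's issue; Jakob's €168,000 share passes to Jakob's issue; Cormac's €168,000 share passes to Cormac's issue.
Jovan's share (€168,000) is divided into 4 shares of €42,000: Nell, Bertrand, Zainab, and Ximena each take €42,000.
Jakob's share (€168,000) passes entirely to Quinn.
Cormac's share (€168,000) is divided into 4 shares of €42,000: Harun, Esperanza, Pieter, and Ottilie each take €42,000.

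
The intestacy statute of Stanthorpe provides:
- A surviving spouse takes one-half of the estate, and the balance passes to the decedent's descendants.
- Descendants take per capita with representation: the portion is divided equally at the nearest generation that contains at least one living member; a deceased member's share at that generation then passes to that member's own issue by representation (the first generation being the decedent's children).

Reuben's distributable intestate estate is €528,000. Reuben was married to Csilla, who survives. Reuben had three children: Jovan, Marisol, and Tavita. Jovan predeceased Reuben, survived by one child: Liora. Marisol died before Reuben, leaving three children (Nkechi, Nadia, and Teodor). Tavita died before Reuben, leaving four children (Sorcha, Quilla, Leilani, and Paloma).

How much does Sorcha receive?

Sorcha receives €33,000.

Csilla takes one-half of €528,000 = €264,000. The remaining €264,000 passes to the descendants.
No child survives, so the initial division is made at the grandchildren's generation.
The descendants' portion (€264,000) is divided into 8 shares of €33,000: Liora, Nkechi, Nadia, Teodor, Sorcha, Quilla, Leilani, and Paloma each take €33,000.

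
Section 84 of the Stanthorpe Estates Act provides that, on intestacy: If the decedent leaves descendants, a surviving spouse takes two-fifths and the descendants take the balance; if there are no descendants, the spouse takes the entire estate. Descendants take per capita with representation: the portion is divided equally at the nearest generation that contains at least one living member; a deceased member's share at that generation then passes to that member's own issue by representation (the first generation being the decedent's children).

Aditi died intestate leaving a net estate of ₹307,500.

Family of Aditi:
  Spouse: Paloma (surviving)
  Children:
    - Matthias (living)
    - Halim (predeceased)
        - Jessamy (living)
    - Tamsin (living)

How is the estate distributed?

Paloma: ₹123,000; Matthias: ₹61,500; Jessamy: ₹61,500; Tamsin: ₹61,500

Paloma takes two-fifths of ₹307,500 = ₹123,000. The remaining ₹184,500 passes to the descendants.
The descendants' portion (₹184,500) is divided into 3 shares of ₹61,500: Matthias and Tamsin each take ₹61,500; Halim's ₹61,500 share passes to Halim's issue.
Halim's share (₹61,500) passes entirely to Jessamy.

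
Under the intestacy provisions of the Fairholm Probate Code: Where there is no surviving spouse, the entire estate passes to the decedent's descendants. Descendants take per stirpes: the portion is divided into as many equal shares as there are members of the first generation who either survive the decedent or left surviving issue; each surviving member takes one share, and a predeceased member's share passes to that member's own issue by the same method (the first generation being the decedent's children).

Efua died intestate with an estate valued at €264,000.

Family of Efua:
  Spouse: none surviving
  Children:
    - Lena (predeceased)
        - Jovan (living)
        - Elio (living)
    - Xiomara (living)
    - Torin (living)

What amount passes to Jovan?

The entire €264,000 passes to the descendants.
That amount (€264,000) is divided into 3 shares of €88,000: Xiomara and Torin each take €88,000; Lena's €88,000 share passes to Lena's issue.
Lena's share (€88,000) is divided into 2 shares of €44,000: Jovan and Elio each take €44,000.

Jovan receives €44,000.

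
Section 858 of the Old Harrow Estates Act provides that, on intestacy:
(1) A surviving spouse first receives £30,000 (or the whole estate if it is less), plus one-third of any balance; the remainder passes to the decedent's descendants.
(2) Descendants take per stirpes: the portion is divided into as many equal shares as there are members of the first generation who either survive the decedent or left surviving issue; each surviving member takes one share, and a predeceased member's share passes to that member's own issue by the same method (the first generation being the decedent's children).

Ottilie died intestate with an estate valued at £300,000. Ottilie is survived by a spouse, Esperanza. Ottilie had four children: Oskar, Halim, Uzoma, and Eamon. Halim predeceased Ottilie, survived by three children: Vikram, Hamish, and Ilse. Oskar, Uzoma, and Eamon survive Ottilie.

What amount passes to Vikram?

Vikram receives £15,000.

Esperanza first takes £30,000, leaving a balance of £270,000. Esperanza then takes one-third of the balance (£90,000), for a total of £120,000. The remaining £180,000 passes to the descendants.
The descendants' portion (£180,000) is divided into 4 shares of £45,000: Oskar, Uzoma, and Eamon each take £45,000; Halim's £45,000 share passes to Halim's issue.
Halim's share (£45,000) is divided into 3 shares of £15,000: Vikram, Hamish, and Ilse each take £15,000.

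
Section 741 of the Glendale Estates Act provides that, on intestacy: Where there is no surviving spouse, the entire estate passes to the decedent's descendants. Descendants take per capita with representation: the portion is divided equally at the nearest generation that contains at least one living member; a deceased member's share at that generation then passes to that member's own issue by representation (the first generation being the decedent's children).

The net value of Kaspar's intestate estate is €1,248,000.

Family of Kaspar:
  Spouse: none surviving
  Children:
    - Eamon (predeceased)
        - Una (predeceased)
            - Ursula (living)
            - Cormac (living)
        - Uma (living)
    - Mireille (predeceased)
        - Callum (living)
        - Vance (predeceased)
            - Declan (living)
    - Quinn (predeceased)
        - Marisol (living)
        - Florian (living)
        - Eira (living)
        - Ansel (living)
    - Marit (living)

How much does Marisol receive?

The entire €1,248,000 passes to the descendants.
That amount (€1,248,000) is divided into 4 shares of €312,000: Marit takes €312,000; Eamon's €312,000 share passes to Eamon's issue; Mireille's €312,000 share passes to Mireille's issue; Quinn's €312,000 share passes to Quinn's issue.
Eamon's share (€312,000) is divided into 2 shares of €156,000: Uma takes €156,000; Una's €156,000 share passes to Una's issue.
Una's share (€156,000) is divided into 2 shares of €78,000: Ursula and Cormac each take €78,000.
Mireille's share (€312,000) is divided into 2 shares of €156,000: Callum takes €156,000; Vance's €156,000 share passes to Vance's issue.
Vance's share (€156,000) passes entirely to Declan.
Quinn's share (€312,000) is divided into 4 shares of €78,000: Marisol, Florian, Eira, and Ansel each take €78,000.

Marisol receives €78,000.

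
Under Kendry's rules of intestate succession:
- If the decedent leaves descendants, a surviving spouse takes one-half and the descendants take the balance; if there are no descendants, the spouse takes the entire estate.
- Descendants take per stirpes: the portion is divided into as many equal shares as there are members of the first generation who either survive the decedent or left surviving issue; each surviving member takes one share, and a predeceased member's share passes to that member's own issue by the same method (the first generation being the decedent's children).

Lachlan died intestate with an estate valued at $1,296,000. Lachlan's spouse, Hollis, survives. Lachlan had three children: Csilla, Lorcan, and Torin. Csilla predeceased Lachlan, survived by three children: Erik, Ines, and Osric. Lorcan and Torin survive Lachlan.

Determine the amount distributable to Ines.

Ines receives $72,000.

Hollis takes one-half of $1,296,000 = $648,000. The remaining $648,000 passes to the descendants.
The descendants' portion ($648,000) is divided into 3 shares of $216,000: Lorcan and Torin each take $216,000; Csilla's $216,000 share passes to Csilla's issue.
Csilla's share ($216,000) is divided into 3 shares of $72,000: Erik, Ines, and Osric each take $72,000.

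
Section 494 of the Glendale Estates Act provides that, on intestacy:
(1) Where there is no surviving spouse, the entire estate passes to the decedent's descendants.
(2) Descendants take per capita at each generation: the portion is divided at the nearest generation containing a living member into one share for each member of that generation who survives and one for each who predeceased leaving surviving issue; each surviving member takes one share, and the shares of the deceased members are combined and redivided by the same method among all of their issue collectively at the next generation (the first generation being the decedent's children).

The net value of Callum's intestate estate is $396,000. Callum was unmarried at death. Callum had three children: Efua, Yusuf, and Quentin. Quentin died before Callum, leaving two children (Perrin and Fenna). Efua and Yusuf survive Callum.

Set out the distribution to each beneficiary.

Efua: $132,000; Yusuf: $132,000; Perrin: $66,000; Fenna: $66,000

The entire $396,000 passes to the descendants.
That amount ($396,000) is divided at the children's generation into 3 shares of $132,000. Efua and Yusuf each take $132,000. The remaining share for the deceased Quentin ($132,000) is carried to the next generation.
That pool ($132,000) is divided at the grandchildren's generation equally among Perrin and Fenna: $66,000 each.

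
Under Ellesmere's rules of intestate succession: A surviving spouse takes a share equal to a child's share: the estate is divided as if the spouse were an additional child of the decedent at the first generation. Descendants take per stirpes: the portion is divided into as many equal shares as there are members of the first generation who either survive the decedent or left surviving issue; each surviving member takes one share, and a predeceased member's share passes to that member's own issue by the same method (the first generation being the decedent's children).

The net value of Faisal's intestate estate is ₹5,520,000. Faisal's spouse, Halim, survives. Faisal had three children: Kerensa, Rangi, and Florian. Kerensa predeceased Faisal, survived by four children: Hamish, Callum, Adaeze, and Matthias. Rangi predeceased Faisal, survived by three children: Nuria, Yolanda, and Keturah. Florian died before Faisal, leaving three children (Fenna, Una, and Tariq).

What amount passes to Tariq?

The spouse counts as an additional share at the children's level, so there are 4 primary shares of ₹1,380,000. Halim takes one such share (₹1,380,000).
The children's combined portion (₹4,140,000) is divided into 3 shares of ₹1,380,000: Kerensa's ₹1,380,000 share passes to Kerensa's issue; Rangi's ₹1,380,000 share passes to Rangi's issue; Florian's ₹1,380,000 share passes to Florian's issue.
Kerensa's share (₹1,380,000) is divided into 4 shares of ₹345,000: Hamish, Callum, Adaeze, and Matthias each take ₹345,000.
Rangi's share (₹1,380,000) is divided into 3 shares of ₹460,000: Nuria, Yolanda, and Keturah each take ₹460,000.
Florian's share (₹1,380,000) is divided into 3 shares of ₹460,000: Fenna, Una, and Tariq each take ₹460,000.

Tariq receives ₹460,000.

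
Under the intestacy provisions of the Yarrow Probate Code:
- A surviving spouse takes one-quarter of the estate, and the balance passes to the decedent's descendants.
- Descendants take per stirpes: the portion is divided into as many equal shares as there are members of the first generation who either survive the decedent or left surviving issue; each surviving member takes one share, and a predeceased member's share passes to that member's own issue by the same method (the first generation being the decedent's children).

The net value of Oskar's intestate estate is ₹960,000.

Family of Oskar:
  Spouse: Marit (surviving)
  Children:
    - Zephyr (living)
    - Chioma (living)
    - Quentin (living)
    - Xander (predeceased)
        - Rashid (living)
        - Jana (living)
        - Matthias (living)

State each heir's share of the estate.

Marit: ₹240,000; Zephyr: ₹180,000; Chioma: ₹180,000; Quentin: ₹180,000; Rashid: ₹60,000; Jana: ₹60,000; Matthias: ₹60,000

Marit takes one-quarter of ₹960,000 = ₹240,000. The remaining ₹720,000 passes to the descendants.
The descendants' portion (₹720,000) is divided into 4 shares of ₹180,000: Zephyr, Chioma, and Quentin each take ₹180,000; Xander's ₹180,000 share passes to Xander's issue.
Xander's share (₹180,000) is divided into 3 shares of ₹60,000: Rashid, Jana, and Matthias each take ₹60,000.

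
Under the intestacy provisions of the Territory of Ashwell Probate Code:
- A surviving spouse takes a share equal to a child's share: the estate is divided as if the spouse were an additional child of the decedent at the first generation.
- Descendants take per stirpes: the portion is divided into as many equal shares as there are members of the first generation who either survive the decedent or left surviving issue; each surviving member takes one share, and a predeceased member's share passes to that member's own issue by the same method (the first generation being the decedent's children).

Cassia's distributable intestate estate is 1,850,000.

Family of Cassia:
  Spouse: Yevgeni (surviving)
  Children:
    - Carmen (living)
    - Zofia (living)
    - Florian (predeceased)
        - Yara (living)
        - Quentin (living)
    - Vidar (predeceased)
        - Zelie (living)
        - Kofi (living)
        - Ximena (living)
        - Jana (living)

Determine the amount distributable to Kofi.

The spouse counts as an additional share at the children's level, so there are 5 primary shares of 370,000. Yevgeni takes one such share (370,000).
The children's combined portion (1,480,000) is divided into 4 shares of 370,000: Carmen and Zofia each take 370,000; Florian's 370,000 share passes to Florian's issue; Vidar's 370,000 share passes to Vidar's issue.
Florian's share (370,000) is divided into 2 shares of 185,000: Yara and Quentin each take 185,000.
Vidar's share (370,000) is divided into 4 shares of 92,500: Zelie, Kofi, Ximena, and Jana each take 92,500.

Kofi receives 92,500.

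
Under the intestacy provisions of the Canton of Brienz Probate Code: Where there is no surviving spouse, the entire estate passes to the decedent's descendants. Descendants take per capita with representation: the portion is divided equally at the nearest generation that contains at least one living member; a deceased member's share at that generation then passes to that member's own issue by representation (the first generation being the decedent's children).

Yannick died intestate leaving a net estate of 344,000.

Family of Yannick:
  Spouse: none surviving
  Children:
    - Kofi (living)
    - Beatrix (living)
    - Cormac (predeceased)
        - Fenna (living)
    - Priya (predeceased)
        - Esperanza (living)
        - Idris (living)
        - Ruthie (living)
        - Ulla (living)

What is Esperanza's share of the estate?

The entire 344,000 passes to the descendants.
That amount (344,000) is divided into 4 shares of 86,000: Kofi and Beatrix each take 86,000; Cormac's 86,000 share passes to Cormac's issue; Priya's 86,000 share passes to Priya's issue.
Cormac's share (86,000) passes entirely to Fenna.
Priya's share (86,000) is divided into 4 shares of 21,500: Esperanza, Idris, Ruthie, and Ulla each take 21,500.

Esperanza receives 21,500.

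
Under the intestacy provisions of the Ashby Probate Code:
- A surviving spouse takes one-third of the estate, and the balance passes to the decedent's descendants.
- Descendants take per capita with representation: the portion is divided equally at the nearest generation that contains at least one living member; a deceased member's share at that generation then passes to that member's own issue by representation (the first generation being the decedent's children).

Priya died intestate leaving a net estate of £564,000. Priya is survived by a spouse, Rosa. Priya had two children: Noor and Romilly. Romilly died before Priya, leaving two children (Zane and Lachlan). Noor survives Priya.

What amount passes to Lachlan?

Lachlan receives £94,000.

Rosa takes one-third of £564,000 = £188,000. The remaining £376,000 passes to the descendants.
The descendants' portion (£376,000) is divided into 2 shares of £188,000: Noor takes £188,000; Romilly's £188,000 share passes to Romilly's issue.
Romilly's share (£188,000) is divided into 2 shares of £94,000: Zane and Lachlan each take £94,000.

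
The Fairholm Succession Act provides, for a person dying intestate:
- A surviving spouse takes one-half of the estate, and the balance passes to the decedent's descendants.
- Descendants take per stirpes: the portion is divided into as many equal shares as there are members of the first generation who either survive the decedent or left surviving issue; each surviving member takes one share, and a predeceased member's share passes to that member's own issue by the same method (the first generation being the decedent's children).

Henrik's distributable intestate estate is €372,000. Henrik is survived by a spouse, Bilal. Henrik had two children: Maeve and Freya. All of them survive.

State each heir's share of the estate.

Bilal: €186,000; Maeve: €93,000; Freya: €93,000

Bilal takes one-half of €372,000 = €186,000. The remaining €186,000 passes to the descendants.
The descendants' portion (€186,000) is divided into 2 shares of €93,000: Maeve and Freya each take €93,000.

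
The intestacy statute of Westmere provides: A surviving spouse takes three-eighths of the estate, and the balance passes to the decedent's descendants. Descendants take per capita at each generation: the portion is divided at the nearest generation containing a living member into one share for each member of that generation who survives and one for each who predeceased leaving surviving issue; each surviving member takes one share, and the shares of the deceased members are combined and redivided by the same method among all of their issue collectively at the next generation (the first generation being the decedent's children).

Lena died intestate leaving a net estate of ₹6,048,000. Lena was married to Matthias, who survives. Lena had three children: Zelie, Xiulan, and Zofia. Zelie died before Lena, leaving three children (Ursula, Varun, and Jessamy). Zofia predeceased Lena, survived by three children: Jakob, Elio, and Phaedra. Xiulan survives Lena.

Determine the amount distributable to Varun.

Varun receives ₹420,000.

Matthias takes three-eighths of ₹6,048,000 = ₹2,268,000. The remaining ₹3,780,000 passes to the descendants.
The descendants' portion (₹3,780,000) is divided at the children's generation into 3 shares of ₹1,260,000. Xiulan takes ₹1,260,000. The 2 shares of the deceased (Zelie and Zofia) are combined into a pool of ₹2,520,000.
That pool (₹2,520,000) is divided at the grandchildren's generation equally among Ursula, Varun, Jessamy, Jakob, Elio, and Phaedra: ₹420,000 each.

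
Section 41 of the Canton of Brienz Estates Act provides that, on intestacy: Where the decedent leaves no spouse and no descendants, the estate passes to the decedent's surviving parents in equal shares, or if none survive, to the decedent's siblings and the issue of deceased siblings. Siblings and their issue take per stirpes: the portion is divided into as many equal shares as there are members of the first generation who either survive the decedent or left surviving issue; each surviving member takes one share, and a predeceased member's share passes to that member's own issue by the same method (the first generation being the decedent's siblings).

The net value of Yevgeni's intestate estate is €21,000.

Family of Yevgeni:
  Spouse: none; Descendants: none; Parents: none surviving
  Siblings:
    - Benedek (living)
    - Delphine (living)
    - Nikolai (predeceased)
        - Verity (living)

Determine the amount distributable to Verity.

The entire €21,000 passes to the siblings and their issue.
That amount (€21,000) is divided into 3 shares of €7,000: Benedek and Delphine each take €7,000; Nikolai's €7,000 share passes to Nikolai's issue.
Nikolai's share (€7,000) passes entirely to Verity.

Verity receives €7,000.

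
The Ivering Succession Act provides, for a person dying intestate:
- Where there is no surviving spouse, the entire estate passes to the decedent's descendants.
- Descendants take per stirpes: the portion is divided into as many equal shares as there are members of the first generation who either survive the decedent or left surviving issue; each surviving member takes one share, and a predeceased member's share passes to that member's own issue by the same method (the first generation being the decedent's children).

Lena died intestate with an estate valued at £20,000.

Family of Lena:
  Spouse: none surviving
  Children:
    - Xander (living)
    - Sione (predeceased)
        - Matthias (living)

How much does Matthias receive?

The entire £20,000 passes to the descendants.
That amount (£20,000) is divided into 2 shares of £10,000: Xander takes £10,000; Sione's £10,000 share passes to Sione's issue.
Sione's share (£10,000) passes entirely to Matthias.

Matthias receives £10,000.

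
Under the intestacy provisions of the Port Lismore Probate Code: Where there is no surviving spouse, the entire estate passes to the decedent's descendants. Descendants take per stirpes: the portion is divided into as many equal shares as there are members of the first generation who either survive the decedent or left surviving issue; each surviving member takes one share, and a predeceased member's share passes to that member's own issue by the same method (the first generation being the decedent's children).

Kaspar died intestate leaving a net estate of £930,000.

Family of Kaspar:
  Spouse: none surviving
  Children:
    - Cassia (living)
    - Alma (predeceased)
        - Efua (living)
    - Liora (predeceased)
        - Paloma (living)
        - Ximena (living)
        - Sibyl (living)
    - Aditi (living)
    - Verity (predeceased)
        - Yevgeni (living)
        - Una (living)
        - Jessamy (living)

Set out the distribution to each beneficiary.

The entire £930,000 passes to the descendants.
That amount (£930,000) is divided into 5 shares of £186,000: Cassia and Aditi each take £186,000; Alma's £186,000 share passes to Alma's issue; Liora's £186,000 share passes to Liora's issue; Verity's £186,000 share passes to Verity's issue.
Alma's share (£186,000) passes entirely to Efua.
Liora's share (£186,000) is divided into 3 shares of £62,000: Paloma, Ximena, and Sibyl each take £62,000.
Verity's share (£186,000) is divided into 3 shares of £62,000: Yevgeni, Una, and Jessamy each take £62,000.

Cassia: £186,000; Efua: £186,000; Paloma: £62,000; Ximena: £62,000; Sibyl: £62,000; Aditi: £186,000; Yevgeni: £62,000; Una: £62,000; Jessamy: £62,000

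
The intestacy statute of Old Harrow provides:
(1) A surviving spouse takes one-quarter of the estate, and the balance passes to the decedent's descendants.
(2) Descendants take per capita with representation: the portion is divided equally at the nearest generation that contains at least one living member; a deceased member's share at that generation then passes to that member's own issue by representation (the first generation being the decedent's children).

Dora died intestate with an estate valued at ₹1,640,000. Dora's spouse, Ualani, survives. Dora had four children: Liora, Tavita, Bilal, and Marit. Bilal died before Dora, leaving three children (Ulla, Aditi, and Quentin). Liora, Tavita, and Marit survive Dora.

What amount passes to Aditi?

Aditi receives ₹102,500.

Ualani takes one-quarter of ₹1,640,000 = ₹410,000. The remaining ₹1,230,000 passes to the descendants.
The descendants' portion (₹1,230,000) is divided into 4 shares of ₹307,500: Liora, Tavita, and Marit each take ₹307,500; Bilal's ₹307,500 share passes to Bilal's issue.
Bilal's share (₹307,500) is divided into 3 shares of ₹102,500: Ulla, Aditi, and Quentin each take ₹102,500.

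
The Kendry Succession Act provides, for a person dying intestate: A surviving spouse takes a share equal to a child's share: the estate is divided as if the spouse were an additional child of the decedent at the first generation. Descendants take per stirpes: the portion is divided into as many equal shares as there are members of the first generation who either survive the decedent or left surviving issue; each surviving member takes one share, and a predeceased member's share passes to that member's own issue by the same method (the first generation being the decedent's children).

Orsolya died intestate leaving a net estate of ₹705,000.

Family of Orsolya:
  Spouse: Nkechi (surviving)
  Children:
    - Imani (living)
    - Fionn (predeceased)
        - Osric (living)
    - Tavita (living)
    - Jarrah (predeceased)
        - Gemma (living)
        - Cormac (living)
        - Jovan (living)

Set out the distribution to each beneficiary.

Nkechi: ₹141,000; Imani: ₹141,000; Osric: ₹141,000; Tavita: ₹141,000; Gemma: ₹47,000; Cormac: ₹47,000; Jovan: ₹47,000

The spouse counts as an additional share at the children's level, so there are 5 primary shares of ₹141,000. Nkechi takes one such share (₹141,000).
The children's combined portion (₹564,000) is divided into 4 shares of ₹141,000: Imani and Tavita each take ₹141,000; Fionn's ₹141,000 share passes to Fionn's issue; Jarrah's ₹141,000 share passes to Jarrah's issue.
Fionn's share (₹141,000) passes entirely to Osric.
Jarrah's share (₹141,000) is divided into 3 shares of ₹47,000: Gemma, Cormac, and Jovan each take ₹47,000.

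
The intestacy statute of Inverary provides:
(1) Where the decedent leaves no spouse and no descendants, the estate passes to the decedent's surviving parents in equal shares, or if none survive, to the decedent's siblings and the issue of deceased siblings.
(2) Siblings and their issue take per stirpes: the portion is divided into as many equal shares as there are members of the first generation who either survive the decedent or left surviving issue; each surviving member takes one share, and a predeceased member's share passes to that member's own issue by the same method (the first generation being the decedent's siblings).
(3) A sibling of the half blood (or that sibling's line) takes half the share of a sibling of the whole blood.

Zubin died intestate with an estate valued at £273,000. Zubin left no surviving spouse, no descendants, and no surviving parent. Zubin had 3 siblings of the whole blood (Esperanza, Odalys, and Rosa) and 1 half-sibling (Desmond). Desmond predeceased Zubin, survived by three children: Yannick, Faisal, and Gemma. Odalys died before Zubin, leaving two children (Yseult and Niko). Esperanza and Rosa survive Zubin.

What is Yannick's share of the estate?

Yannick receives £13,000.

The entire £273,000 passes to the siblings and their issue.
Counting each half-blood sibling's line as half a unit, there are 7/2 units in £273,000, so one unit is £78,000. Whole-blood lines (Esperanza, Odalys, and Rosa) take £78,000 each; half-blood lines (Desmond) take £39,000 each.
Desmond's share (£39,000) is divided into 3 shares of £13,000: Yannick, Faisal, and Gemma each take £13,000.
Odalys's share (£78,000) is divided into 2 shares of £39,000: Yseult and Niko each take £39,000.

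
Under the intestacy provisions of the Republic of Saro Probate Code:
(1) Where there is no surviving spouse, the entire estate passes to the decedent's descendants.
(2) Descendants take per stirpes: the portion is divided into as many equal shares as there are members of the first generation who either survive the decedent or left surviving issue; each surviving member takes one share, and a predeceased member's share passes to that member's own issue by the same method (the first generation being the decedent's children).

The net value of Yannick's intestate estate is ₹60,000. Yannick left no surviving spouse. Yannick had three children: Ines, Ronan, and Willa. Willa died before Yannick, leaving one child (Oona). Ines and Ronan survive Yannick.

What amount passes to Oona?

The entire ₹60,000 passes to the descendants.
That amount (₹60,000) is divided into 3 shares of ₹20,000: Ines and Ronan each take ₹20,000; Willa's ₹20,000 share passes to Willa's issue.
Willa's share (₹20,000) passes entirely to Oona.

Oona receives ₹20,000.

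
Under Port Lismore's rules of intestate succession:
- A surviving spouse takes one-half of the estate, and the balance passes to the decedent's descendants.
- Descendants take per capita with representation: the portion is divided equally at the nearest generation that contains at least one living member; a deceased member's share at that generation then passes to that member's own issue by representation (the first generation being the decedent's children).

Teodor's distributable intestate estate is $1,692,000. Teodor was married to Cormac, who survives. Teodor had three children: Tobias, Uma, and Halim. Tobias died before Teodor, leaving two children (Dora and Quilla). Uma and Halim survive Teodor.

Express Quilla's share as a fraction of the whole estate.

Quilla receives 1/12 of the estate.

Cormac takes one-half of $1,692,000 = $846,000. The remaining $846,000 passes to the descendants.
The descendants' portion ($846,000) is divided into 3 shares of $282,000: Uma and Halim each take $282,000; Tobias's $282,000 share passes to Tobias's issue.
Tobias's share ($282,000) is divided into 2 shares of $141,000: Dora and Quilla each take $141,000.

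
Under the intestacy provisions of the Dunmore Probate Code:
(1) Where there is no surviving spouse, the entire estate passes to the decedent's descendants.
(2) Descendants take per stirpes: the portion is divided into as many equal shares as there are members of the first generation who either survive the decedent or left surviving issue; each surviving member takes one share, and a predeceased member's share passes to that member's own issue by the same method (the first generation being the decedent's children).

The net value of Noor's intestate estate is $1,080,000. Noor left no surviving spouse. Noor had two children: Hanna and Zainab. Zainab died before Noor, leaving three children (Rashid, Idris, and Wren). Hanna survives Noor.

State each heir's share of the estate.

Hanna: $540,000; Rashid: $180,000; Idris: $180,000; Wren: $180,000

The entire $1,080,000 passes to the descendants.
That amount ($1,080,000) is divided into 2 shares of $540,000: Hanna takes $540,000; Zainab's $540,000 share passes to Zainab's issue.
Zainab's share ($540,000) is divided into 3 shares of $180,000: Rashid, Idris, and Wren each take $180,000.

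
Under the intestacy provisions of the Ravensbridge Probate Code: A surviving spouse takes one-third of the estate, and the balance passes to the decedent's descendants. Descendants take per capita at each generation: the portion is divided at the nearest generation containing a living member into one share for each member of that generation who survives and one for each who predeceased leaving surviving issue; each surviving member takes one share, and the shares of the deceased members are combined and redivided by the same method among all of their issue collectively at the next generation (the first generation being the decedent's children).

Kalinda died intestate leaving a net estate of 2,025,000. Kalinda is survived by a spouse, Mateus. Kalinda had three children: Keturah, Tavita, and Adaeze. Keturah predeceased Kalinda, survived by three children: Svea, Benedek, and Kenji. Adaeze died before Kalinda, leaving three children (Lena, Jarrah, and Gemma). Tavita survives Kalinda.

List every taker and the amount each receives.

Mateus takes one-third of 2,025,000 = 675,000. The remaining 1,350,000 passes to the descendants.
The descendants' portion (1,350,000) is divided at the children's generation into 3 shares of 450,000. Tavita takes 450,000. The 2 shares of the deceased (Keturah and Adaeze) are combined into a pool of 900,000.
That pool (900,000) is divided at the grandchildren's generation equally among Svea, Benedek, Kenji, Lena, Jarrah, and Gemma: 150,000 each.

Mateus: 675,000; Svea: 150,000; Benedek: 150,000; Kenji: 150,000; Tavita: 450,000; Lena: 150,000; Jarrah: 150,000; Gemma: 150,000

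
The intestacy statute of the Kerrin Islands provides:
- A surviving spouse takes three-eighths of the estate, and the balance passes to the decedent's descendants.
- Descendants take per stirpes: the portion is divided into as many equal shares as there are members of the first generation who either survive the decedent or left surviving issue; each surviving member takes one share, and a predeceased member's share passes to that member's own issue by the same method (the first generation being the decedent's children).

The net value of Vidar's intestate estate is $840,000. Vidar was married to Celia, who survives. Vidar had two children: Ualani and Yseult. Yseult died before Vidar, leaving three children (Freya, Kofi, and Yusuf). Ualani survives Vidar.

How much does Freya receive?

Freya receives $87,500.

Celia takes three-eighths of $840,000 = $315,000. The remaining $525,000 passes to the descendants.
The descendants' portion ($525,000) is divided into 2 shares of $262,500: Ualani takes $262,500; Yseult's $262,500 share passes to Yseult's issue.
Yseult's share ($262,500) is divided into 3 shares of $87,500: Freya, Kofi, and Yusuf each take $87,500.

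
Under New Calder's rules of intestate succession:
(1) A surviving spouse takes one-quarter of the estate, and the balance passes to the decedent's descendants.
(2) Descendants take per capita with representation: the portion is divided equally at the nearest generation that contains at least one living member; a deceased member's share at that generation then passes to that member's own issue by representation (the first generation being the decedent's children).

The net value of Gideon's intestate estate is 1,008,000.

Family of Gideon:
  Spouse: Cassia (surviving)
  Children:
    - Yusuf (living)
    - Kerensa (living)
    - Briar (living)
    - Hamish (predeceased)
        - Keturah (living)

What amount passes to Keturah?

Keturah receives 189,000.

Cassia takes one-quarter of 1,008,000 = 252,000. The remaining 756,000 passes to the descendants.
The descendants' portion (756,000) is divided into 4 shares of 189,000: Yusuf, Kerensa, and Briar each take 189,000; Hamish's 189,000 share passes to Hamish's issue.
Hamish's share (189,000) passes entirely to Keturah.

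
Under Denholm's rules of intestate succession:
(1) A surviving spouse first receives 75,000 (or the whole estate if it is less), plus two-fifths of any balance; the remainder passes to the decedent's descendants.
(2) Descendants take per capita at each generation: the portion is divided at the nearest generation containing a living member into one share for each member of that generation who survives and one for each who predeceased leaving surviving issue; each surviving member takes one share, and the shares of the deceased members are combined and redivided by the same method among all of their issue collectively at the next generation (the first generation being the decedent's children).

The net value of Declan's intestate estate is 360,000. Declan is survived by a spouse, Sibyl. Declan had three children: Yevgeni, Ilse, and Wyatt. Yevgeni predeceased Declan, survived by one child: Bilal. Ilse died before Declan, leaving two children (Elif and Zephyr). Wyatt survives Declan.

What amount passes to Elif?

Elif receives 38,000.

Sibyl first takes 75,000, leaving a balance of 285,000. Sibyl then takes two-fifths of the balance (114,000), for a total of 189,000. The remaining 171,000 passes to the descendants.
The descendants' portion (171,000) is divided at the children's generation into 3 shares of 57,000. Wyatt takes 57,000. The 2 shares of the deceased (Yevgeni and Ilse) are combined into a pool of 114,000.
That pool (114,000) is divided at the grandchildren's generation equally among Bilal, Elif, and Zephyr: 38,000 each.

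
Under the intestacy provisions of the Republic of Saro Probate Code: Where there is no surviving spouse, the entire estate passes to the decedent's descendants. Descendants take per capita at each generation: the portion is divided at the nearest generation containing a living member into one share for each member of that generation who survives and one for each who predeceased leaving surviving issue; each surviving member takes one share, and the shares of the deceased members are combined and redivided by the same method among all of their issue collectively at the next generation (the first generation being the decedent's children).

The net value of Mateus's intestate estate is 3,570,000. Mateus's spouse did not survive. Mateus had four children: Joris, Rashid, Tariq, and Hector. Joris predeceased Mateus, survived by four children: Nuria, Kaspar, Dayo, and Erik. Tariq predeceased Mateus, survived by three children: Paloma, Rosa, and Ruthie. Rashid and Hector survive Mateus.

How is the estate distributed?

Nuria: 255,000; Kaspar: 255,000; Dayo: 255,000; Erik: 255,000; Rashid: 892,500; Paloma: 255,000; Rosa: 255,000; Ruthie: 255,000; Hector: 892,500

The entire 3,570,000 passes to the descendants.
That amount (3,570,000) is divided at the children's generation into 4 shares of 892,500. Rashid and Hector each take 892,500. The 2 shares of the deceased (Joris and Tariq) are combined into a pool of 1,785,000.
That pool (1,785,000) is divided at the grandchildren's generation equally among Nuria, Kaspar, Dayo, Erik, Paloma, Rosa, and Ruthie: 255,000 each.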